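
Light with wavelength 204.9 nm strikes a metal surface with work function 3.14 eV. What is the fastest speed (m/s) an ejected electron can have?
1.0119e+06 m/s

First, find the maximum kinetic energy:
E_photon = hc/λ = 6.0510 eV
KE_max = E_photon - φ = 6.0510 - 3.14 = 2.9110 eV

Convert to Joules: KE_max = 2.9110 × 1.602×10⁻¹⁹ J = 4.6639e-19 J

Then use KE = ½mv² to find velocity:
v = √(2·KE/m) = √(2 × 4.6639e-19 J / 9.109e-31 kg)
v = 1.0119e+06 m/s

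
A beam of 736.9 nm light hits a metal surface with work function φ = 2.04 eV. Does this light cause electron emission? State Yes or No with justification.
No

For photoemission, the photon energy must exceed the work function.

Photon energy: E = hc/λ = 1.6825 eV
Work function: φ = 2.04 eV

Since E_photon (1.6825 eV) < φ (2.04 eV), photoemission will NOT occur.
The threshold wavelength is λ₀ = hc/φ = 607.8 nm.
Since 736.9 nm > 607.8 nm, the photons lack sufficient energy.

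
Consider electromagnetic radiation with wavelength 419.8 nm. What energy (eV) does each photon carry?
2.9534 eV

Using E = hf = hc/λ:

E = hc/λ = (6.626×10⁻³⁴ J·s)(3×10⁸ m/s) / (419.8×10⁻⁹ m)
E = 2.9534 eV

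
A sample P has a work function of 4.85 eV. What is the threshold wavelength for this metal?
255.64 nm

The threshold wavelength is when the photon energy equals the work function:
hc/λ₀ = φ

Solving for λ₀:
λ₀ = hc/φ = (6.626×10⁻³⁴ J·s)(3×10⁸ m/s) / (4.85 eV × 1.602×10⁻¹⁹ J/eV)
λ₀ = 255.64 nm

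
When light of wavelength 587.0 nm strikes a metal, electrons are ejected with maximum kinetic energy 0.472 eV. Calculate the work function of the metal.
1.64 eV

From Einstein's photoelectric equation: KE_max = hf - φ = hc/λ - φ

Rearranging for φ:
φ = hc/λ - KE_max

Calculate photon energy:
E_photon = hc/λ = 2.1122 eV

Therefore:
φ = 2.1122 - 0.472 = 1.64 eV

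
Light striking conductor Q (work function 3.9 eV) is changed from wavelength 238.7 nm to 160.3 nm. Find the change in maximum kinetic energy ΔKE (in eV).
2.5404 eV

Using Einstein's equation: KE_max = hc/λ - φ

For λ₁ = 238.7 nm:
KE₁ = hc/λ₁ - φ = 5.1941 - 3.9 = 1.2941 eV

For λ₂ = 160.3 nm:
KE₂ = hc/λ₂ - φ = 7.7345 - 3.9 = 3.8345 eV

Change in KE:
ΔKE = KE₂ - KE₁ = 3.8345 - 1.2941 = 2.5404 eV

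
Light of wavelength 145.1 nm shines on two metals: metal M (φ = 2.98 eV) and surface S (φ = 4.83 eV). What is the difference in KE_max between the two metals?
1.8500 eV

Using KE_max = hc/λ - φ for each metal:

Photon energy: E = hc/λ = 8.5447 eV

For metal M (φ₁ = 2.98 eV):
KE₁ = E - φ₁ = 8.5447 - 2.98 = 5.5647 eV

For surface S (φ₂ = 4.83 eV):
KE₂ = E - φ₂ = 8.5447 - 4.83 = 3.7147 eV

Difference:
ΔKE = KE₁ - KE₂ = 5.5647 - 3.7147 = 1.8500 eV

Note: The difference equals the difference in work functions: 4.83 - 2.98 = 1.85 eV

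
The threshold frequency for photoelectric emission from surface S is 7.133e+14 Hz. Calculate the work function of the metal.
2.95 eV

At the threshold frequency, photon energy equals work function:
φ = hf₀

Calculating:
φ = (6.626×10⁻³⁴ J·s)(7.133e+14 Hz)
φ = 2.95 eV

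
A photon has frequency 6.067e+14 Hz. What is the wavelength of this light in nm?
494.14 nm

Using the wave equation: c = fλ

Solving for wavelength:
λ = c/f = (3×10⁸ m/s) / (6.067e+14 Hz)
λ = 494.14 nm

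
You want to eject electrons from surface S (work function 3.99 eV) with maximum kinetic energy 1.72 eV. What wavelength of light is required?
217.14 nm

From Einstein's equation: KE_max = hc/λ - φ

Rearranging for λ:
hc/λ = KE_max + φ
λ = hc/(KE_max + φ)

Required photon energy:
E_photon = KE_max + φ = 1.72 + 3.99 = 5.71 eV

Required wavelength:
λ = hc/E_photon = (6.626×10⁻³⁴)(3×10⁸) / (5.71 × 1.602×10⁻¹⁹)
λ = 217.14 nm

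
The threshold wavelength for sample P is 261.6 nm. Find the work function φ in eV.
4.74 eV

At the threshold wavelength, photon energy equals work function:
φ = hc/λ₀

Calculating:
φ = (6.626×10⁻³⁴ J·s)(3×10⁸ m/s) / (261.6×10⁻⁹ m)
φ = 4.74 eV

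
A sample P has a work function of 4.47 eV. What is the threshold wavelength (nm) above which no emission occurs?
277.37 nm

The threshold wavelength is when the photon energy equals the work function:
hc/λ₀ = φ

Solving for λ₀:
λ₀ = hc/φ = (6.626×10⁻³⁴ J·s)(3×10⁸ m/s) / (4.47 eV × 1.602×10⁻¹⁹ J/eV)
λ₀ = 277.37 nm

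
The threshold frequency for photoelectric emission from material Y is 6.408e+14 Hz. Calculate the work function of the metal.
2.65 eV

At the threshold frequency, photon energy equals work function:
φ = hf₀

Calculating:
φ = (6.626×10⁻³⁴ J·s)(6.408e+14 Hz)
φ = 2.65 eV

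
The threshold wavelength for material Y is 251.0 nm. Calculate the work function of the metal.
4.94 eV

At the threshold wavelength, photon energy equals work function:
φ = hc/λ₀

Calculating:
φ = (6.626×10⁻³⁴ J·s)(3×10⁸ m/s) / (251.0×10⁻⁹ m)
φ = 4.94 eV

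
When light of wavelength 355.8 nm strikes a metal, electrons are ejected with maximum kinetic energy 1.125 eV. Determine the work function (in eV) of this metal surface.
2.36 eV

From Einstein's photoelectric equation: KE_max = hf - φ = hc/λ - φ

Rearranging for φ:
φ = hc/λ - KE_max

Calculate photon energy:
E_photon = hc/λ = 3.4847 eV

Therefore:
φ = 3.4847 - 1.125 = 2.36 eV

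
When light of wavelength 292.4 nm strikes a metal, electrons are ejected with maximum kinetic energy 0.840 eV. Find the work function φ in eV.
3.40 eV

From Einstein's photoelectric equation: KE_max = hf - φ = hc/λ - φ

Rearranging for φ:
φ = hc/λ - KE_max

Calculate photon energy:
E_photon = hc/λ = 4.2402 eV

Therefore:
φ = 4.2402 - 0.840 = 3.40 eV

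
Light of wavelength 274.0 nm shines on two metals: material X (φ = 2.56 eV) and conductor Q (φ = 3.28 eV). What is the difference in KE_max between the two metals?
0.7200 eV

Using KE_max = hc/λ - φ for each metal:

Photon energy: E = hc/λ = 4.5250 eV

For material X (φ₁ = 2.56 eV):
KE₁ = E - φ₁ = 4.5250 - 2.56 = 1.9650 eV

For conductor Q (φ₂ = 3.28 eV):
KE₂ = E - φ₂ = 4.5250 - 3.28 = 1.2450 eV

Difference:
ΔKE = KE₁ - KE₂ = 1.9650 - 1.2450 = 0.7200 eV

Note: The difference equals the difference in work functions: 3.28 - 2.56 = 0.72 eV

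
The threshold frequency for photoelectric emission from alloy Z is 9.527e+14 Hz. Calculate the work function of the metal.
3.94 eV

At the threshold frequency, photon energy equals work function:
φ = hf₀

Calculating:
φ = (6.626×10⁻³⁴ J·s)(9.527e+14 Hz)
φ = 3.94 eV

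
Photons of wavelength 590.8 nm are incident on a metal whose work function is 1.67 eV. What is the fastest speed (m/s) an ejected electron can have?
3.8828e+05 m/s

First, find the maximum kinetic energy:
E_photon = hc/λ = 2.0986 eV
KE_max = E_photon - φ = 2.0986 - 1.67 = 0.4286 eV

Convert to Joules: KE_max = 0.4286 × 1.602×10⁻¹⁹ J = 6.8666e-20 J

Then use KE = ½mv² to find velocity:
v = √(2·KE/m) = √(2 × 6.8666e-20 J / 9.109e-31 kg)
v = 3.8828e+05 m/s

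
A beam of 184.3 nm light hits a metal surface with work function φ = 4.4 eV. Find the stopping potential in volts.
2.3273 V

The stopping potential V_s satisfies: eV_s = KE_max

First, find KE_max using Einstein's equation:
E_photon = hc/λ = 6.7273 eV
KE_max = E_photon - φ = 6.7273 - 4.4 = 2.3273 eV

Since eV_s = KE_max:
V_s = KE_max/e = 2.3273 V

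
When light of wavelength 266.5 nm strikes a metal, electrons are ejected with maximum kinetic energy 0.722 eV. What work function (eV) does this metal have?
3.93 eV

From Einstein's photoelectric equation: KE_max = hf - φ = hc/λ - φ

Rearranging for φ:
φ = hc/λ - KE_max

Calculate photon energy:
E_photon = hc/λ = 4.6523 eV

Therefore:
φ = 4.6523 - 0.722 = 3.93 eV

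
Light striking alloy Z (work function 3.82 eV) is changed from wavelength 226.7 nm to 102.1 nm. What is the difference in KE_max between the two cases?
6.6743 eV

Using Einstein's equation: KE_max = hc/λ - φ

For λ₁ = 226.7 nm:
KE₁ = hc/λ₁ - φ = 5.4691 - 3.82 = 1.6491 eV

For λ₂ = 102.1 nm:
KE₂ = hc/λ₂ - φ = 12.1434 - 3.82 = 8.3234 eV

Change in KE:
ΔKE = KE₂ - KE₁ = 8.3234 - 1.6491 = 6.6743 eV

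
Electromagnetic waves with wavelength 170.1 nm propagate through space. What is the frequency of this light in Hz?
1.7624e+15 Hz

Using the wave equation: c = fλ

Solving for frequency:
f = c/λ = (3×10⁸ m/s) / (170.1×10⁻⁹ m)
f = 1.7624e+15 Hz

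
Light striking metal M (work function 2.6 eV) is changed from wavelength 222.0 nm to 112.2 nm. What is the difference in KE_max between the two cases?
5.4654 eV

Using Einstein's equation: KE_max = hc/λ - φ

For λ₁ = 222.0 nm:
KE₁ = hc/λ₁ - φ = 5.5849 - 2.6 = 2.9849 eV

For λ₂ = 112.2 nm:
KE₂ = hc/λ₂ - φ = 11.0503 - 2.6 = 8.4503 eV

Change in KE:
ΔKE = KE₂ - KE₁ = 8.4503 - 2.9849 = 5.4654 eV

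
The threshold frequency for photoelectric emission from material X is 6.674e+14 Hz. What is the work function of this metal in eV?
2.76 eV

At the threshold frequency, photon energy equals work function:
φ = hf₀

Calculating:
φ = (6.626×10⁻³⁴ J·s)(6.674e+14 Hz)
φ = 2.76 eV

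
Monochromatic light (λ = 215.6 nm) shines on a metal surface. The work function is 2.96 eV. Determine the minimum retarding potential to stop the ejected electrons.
2.7907 V

The stopping potential V_s satisfies: eV_s = KE_max

First, find KE_max using Einstein's equation:
E_photon = hc/λ = 5.7507 eV
KE_max = E_photon - φ = 5.7507 - 2.96 = 2.7907 eV

Since eV_s = KE_max:
V_s = KE_max/e = 2.7907 V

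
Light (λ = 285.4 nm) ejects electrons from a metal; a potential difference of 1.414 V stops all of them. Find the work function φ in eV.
2.93 eV

The stopping potential gives the maximum kinetic energy: KE_max = eV_s = 1.414 eV

From Einstein's photoelectric equation: KE_max = hc/λ - φ
Rearranging: φ = hc/λ - KE_max

Calculate photon energy:
E_photon = hc/λ = (6.626×10⁻³⁴ J·s)(3×10⁸ m/s) / (285.4×10⁻⁹ m) = 4.3442 eV

Therefore:
φ = 4.3442 - 1.414 = 2.93 eV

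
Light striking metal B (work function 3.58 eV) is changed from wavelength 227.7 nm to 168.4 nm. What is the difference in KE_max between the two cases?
1.9174 eV

Using Einstein's equation: KE_max = hc/λ - φ

For λ₁ = 227.7 nm:
KE₁ = hc/λ₁ - φ = 5.4451 - 3.58 = 1.8651 eV

For λ₂ = 168.4 nm:
KE₂ = hc/λ₂ - φ = 7.3625 - 3.58 = 3.7825 eV

Change in KE:
ΔKE = KE₂ - KE₁ = 3.7825 - 1.8651 = 1.9174 eV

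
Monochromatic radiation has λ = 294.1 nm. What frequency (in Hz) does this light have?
1.0194e+15 Hz

Using the wave equation: c = fλ

Solving for frequency:
f = c/λ = (3×10⁸ m/s) / (294.1×10⁻⁹ m)
f = 1.0194e+15 Hz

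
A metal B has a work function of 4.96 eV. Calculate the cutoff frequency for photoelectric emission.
1.1993e+15 Hz

The threshold frequency is when the photon energy equals the work function:
hf₀ = φ

Solving for f₀:
f₀ = φ/h = (4.96 eV × 1.602×10⁻¹⁹ J/eV) / (6.626×10⁻³⁴ J·s)
f₀ = 1.1993e+15 Hz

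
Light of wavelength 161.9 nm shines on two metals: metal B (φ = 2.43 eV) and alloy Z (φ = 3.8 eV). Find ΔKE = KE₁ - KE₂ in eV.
1.3700 eV

Using KE_max = hc/λ - φ for each metal:

Photon energy: E = hc/λ = 7.6581 eV

For metal B (φ₁ = 2.43 eV):
KE₁ = E - φ₁ = 7.6581 - 2.43 = 5.2281 eV

For alloy Z (φ₂ = 3.8 eV):
KE₂ = E - φ₂ = 7.6581 - 3.8 = 3.8581 eV

Difference:
ΔKE = KE₁ - KE₂ = 5.2281 - 3.8581 = 1.3700 eV

Note: The difference equals the difference in work functions: 3.8 - 2.43 = 1.37 eV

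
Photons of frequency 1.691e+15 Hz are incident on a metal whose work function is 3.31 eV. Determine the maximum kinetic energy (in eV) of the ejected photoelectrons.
3.6834 eV

Using Einstein's photoelectric equation: KE_max = hf - φ

First, calculate the photon energy:
E_photon = hf = (6.626×10⁻³⁴ J·s)(1.691e+15 Hz)
E_photon = 6.9934 eV

Then, the maximum kinetic energy:
KE_max = E_photon - φ = 6.9934 eV - 3.31 eV = 3.6834 eV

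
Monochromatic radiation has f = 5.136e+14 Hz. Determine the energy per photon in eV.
2.1241 eV

Using E = hf:

E = hf = (6.626×10⁻³⁴ J·s)(5.136e+14 Hz)
E = 2.1241 eV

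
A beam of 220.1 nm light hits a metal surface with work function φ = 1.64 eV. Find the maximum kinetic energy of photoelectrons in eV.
3.9931 eV

Using Einstein's photoelectric equation: KE_max = hf - φ = hc/λ - φ

First, calculate the photon energy:
E_photon = hc/λ = (6.626×10⁻³⁴ J·s)(3×10⁸ m/s) / (220.1×10⁻⁹ m)
E_photon = 5.6331 eV

Then, the maximum kinetic energy:
KE_max = E_photon - φ = 5.6331 eV - 1.64 eV = 3.9931 eV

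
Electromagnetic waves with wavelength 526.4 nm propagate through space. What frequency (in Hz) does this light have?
5.6951e+14 Hz

Using the wave equation: c = fλ

Solving for frequency:
f = c/λ = (3×10⁸ m/s) / (526.4×10⁻⁹ m)
f = 5.6951e+14 Hz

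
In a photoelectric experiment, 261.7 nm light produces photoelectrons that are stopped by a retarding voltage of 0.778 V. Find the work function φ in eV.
3.96 eV

The stopping potential gives the maximum kinetic energy: KE_max = eV_s = 0.778 eV

From Einstein's photoelectric equation: KE_max = hc/λ - φ
Rearranging: φ = hc/λ - KE_max

Calculate photon energy:
E_photon = hc/λ = (6.626×10⁻³⁴ J·s)(3×10⁸ m/s) / (261.7×10⁻⁹ m) = 4.7376 eV

Therefore:
φ = 4.7376 - 0.778 = 3.96 eV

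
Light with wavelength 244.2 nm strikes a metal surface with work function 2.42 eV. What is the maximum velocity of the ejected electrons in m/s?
9.6679e+05 m/s

First, find the maximum kinetic energy:
E_photon = hc/λ = 5.0772 eV
KE_max = E_photon - φ = 5.0772 - 2.42 = 2.6572 eV

Convert to Joules: KE_max = 2.6572 × 1.602×10⁻¹⁹ J = 4.2572e-19 J

Then use KE = ½mv² to find velocity:
v = √(2·KE/m) = √(2 × 4.2572e-19 J / 9.109e-31 kg)
v = 9.6679e+05 m/s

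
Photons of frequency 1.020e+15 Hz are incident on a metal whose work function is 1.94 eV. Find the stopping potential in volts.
2.2784 V

The stopping potential V_s satisfies: eV_s = KE_max

First, find KE_max using Einstein's equation:
E_photon = hf = (6.626×10⁻³⁴ J·s)(1.020e+15 Hz) = 4.2184 eV
KE_max = E_photon - φ = 4.2184 - 1.94 = 2.2784 eV

Since eV_s = KE_max:
V_s = KE_max/e = 2.2784 V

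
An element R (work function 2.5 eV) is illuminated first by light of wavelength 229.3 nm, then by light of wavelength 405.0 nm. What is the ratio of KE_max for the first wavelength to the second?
5.1788

Using Einstein's equation: KE_max = hc/λ - φ

For λ₁ = 229.3 nm:
E₁ = hc/λ₁ = 5.4071 eV
KE₁ = E₁ - φ = 5.4071 - 2.5 = 2.9071 eV

For λ₂ = 405.0 nm:
E₂ = hc/λ₂ = 3.0613 eV
KE₂ = E₂ - φ = 3.0613 - 2.5 = 0.5613 eV

Ratio: KE₁/KE₂ = 2.9071/0.5613 = 5.1788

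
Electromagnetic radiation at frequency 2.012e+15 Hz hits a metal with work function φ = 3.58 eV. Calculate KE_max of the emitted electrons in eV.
4.7410 eV

Using Einstein's photoelectric equation: KE_max = hf - φ

First, calculate the photon energy:
E_photon = hf = (6.626×10⁻³⁴ J·s)(2.012e+15 Hz)
E_photon = 8.3210 eV

Then, the maximum kinetic energy:
KE_max = E_photon - φ = 8.3210 eV - 3.58 eV = 4.7410 eV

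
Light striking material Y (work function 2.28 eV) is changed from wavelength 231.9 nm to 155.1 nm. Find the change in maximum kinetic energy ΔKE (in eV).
2.6474 eV

Using Einstein's equation: KE_max = hc/λ - φ

For λ₁ = 231.9 nm:
KE₁ = hc/λ₁ - φ = 5.3465 - 2.28 = 3.0665 eV

For λ₂ = 155.1 nm:
KE₂ = hc/λ₂ - φ = 7.9938 - 2.28 = 5.7138 eV

Change in KE:
ΔKE = KE₂ - KE₁ = 5.7138 - 3.0665 = 2.6474 eV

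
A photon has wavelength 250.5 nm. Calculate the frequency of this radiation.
1.1968e+15 Hz

Using the wave equation: c = fλ

Solving for frequency:
f = c/λ = (3×10⁸ m/s) / (250.5×10⁻⁹ m)
f = 1.1968e+15 Hz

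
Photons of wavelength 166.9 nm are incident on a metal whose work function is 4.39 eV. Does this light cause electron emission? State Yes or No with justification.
Yes

For photoemission, the photon energy must exceed the work function.

Photon energy: E = hc/λ = 7.4287 eV
Work function: φ = 4.39 eV

Since E_photon (7.4287 eV) > φ (4.39 eV), photoemission WILL occur.
The threshold wavelength is λ₀ = hc/φ = 282.4 nm.
Since 166.9 nm < 282.4 nm, the light has sufficient energy.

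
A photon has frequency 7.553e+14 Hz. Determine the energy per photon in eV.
3.1237 eV

Using E = hf:

E = hf = (6.626×10⁻³⁴ J·s)(7.553e+14 Hz)
E = 3.1237 eV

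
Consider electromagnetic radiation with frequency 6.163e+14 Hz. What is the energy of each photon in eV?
2.5488 eV

Using E = hf:

E = hf = (6.626×10⁻³⁴ J·s)(6.163e+14 Hz)
E = 2.5488 eV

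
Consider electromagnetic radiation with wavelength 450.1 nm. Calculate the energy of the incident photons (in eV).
2.7546 eV

Using E = hf = hc/λ:

E = hc/λ = (6.626×10⁻³⁴ J·s)(3×10⁸ m/s) / (450.1×10⁻⁹ m)
E = 2.7546 eV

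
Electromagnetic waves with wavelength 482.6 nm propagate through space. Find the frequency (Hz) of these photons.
6.2120e+14 Hz

Using the wave equation: c = fλ

Solving for frequency:
f = c/λ = (3×10⁸ m/s) / (482.6×10⁻⁹ m)
f = 6.2120e+14 Hz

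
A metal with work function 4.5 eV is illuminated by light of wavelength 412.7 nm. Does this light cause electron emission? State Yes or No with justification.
No

For photoemission, the photon energy must exceed the work function.

Photon energy: E = hc/λ = 3.0042 eV
Work function: φ = 4.5 eV

Since E_photon (3.0042 eV) < φ (4.5 eV), photoemission will NOT occur.
The threshold wavelength is λ₀ = hc/φ = 275.5 nm.
Since 412.7 nm > 275.5 nm, the photons lack sufficient energy.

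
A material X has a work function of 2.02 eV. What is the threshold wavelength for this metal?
613.78 nm

The threshold wavelength is when the photon energy equals the work function:
hc/λ₀ = φ

Solving for λ₀:
λ₀ = hc/φ = (6.626×10⁻³⁴ J·s)(3×10⁸ m/s) / (2.02 eV × 1.602×10⁻¹⁹ J/eV)
λ₀ = 613.78 nm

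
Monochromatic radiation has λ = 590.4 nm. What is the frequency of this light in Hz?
5.0778e+14 Hz

Using the wave equation: c = fλ

Solving for frequency:
f = c/λ = (3×10⁸ m/s) / (590.4×10⁻⁹ m)
f = 5.0778e+14 Hz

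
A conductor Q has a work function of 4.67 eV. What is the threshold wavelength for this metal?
265.49 nm

The threshold wavelength is when the photon energy equals the work function:
hc/λ₀ = φ

Solving for λ₀:
λ₀ = hc/φ = (6.626×10⁻³⁴ J·s)(3×10⁸ m/s) / (4.67 eV × 1.602×10⁻¹⁹ J/eV)
λ₀ = 265.49 nm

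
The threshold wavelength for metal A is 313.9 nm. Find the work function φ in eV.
3.95 eV

At the threshold wavelength, photon energy equals work function:
φ = hc/λ₀

Calculating:
φ = (6.626×10⁻³⁴ J·s)(3×10⁸ m/s) / (313.9×10⁻⁹ m)
φ = 3.95 eV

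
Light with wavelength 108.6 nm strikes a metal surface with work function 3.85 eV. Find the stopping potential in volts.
7.5666 V

The stopping potential V_s satisfies: eV_s = KE_max

First, find KE_max using Einstein's equation:
E_photon = hc/λ = 11.4166 eV
KE_max = E_photon - φ = 11.4166 - 3.85 = 7.5666 eV

Since eV_s = KE_max:
V_s = KE_max/e = 7.5666 V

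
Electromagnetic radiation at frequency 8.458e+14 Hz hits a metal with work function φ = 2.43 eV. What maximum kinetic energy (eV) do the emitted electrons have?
1.0679 eV

Using Einstein's photoelectric equation: KE_max = hf - φ

First, calculate the photon energy:
E_photon = hf = (6.626×10⁻³⁴ J·s)(8.458e+14 Hz)
E_photon = 3.4979 eV

Then, the maximum kinetic energy:
KE_max = E_photon - φ = 3.4979 eV - 2.43 eV = 1.0679 eV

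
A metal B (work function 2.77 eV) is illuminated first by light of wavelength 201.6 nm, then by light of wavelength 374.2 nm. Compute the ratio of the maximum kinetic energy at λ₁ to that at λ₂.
6.2211

Using Einstein's equation: KE_max = hc/λ - φ

For λ₁ = 201.6 nm:
E₁ = hc/λ₁ = 6.1500 eV
KE₁ = E₁ - φ = 6.1500 - 2.77 = 3.3800 eV

For λ₂ = 374.2 nm:
E₂ = hc/λ₂ = 3.3133 eV
KE₂ = E₂ - φ = 3.3133 - 2.77 = 0.5433 eV

Ratio: KE₁/KE₂ = 3.3800/0.5433 = 6.2211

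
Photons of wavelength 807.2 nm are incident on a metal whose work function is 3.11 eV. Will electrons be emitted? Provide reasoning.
No

For photoemission, the photon energy must exceed the work function.

Photon energy: E = hc/λ = 1.5360 eV
Work function: φ = 3.11 eV

Since E_photon (1.5360 eV) < φ (3.11 eV), photoemission will NOT occur.
The threshold wavelength is λ₀ = hc/φ = 398.7 nm.
Since 807.2 nm > 398.7 nm, the photons lack sufficient energy.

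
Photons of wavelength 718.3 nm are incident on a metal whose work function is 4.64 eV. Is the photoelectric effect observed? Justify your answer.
No

For photoemission, the photon energy must exceed the work function.

Photon energy: E = hc/λ = 1.7261 eV
Work function: φ = 4.64 eV

Since E_photon (1.7261 eV) < φ (4.64 eV), photoemission will NOT occur.
The threshold wavelength is λ₀ = hc/φ = 267.2 nm.
Since 718.3 nm > 267.2 nm, the photons lack sufficient energy.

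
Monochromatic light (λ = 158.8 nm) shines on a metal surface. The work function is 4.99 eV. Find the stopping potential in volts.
2.8176 V

The stopping potential V_s satisfies: eV_s = KE_max

First, find KE_max using Einstein's equation:
E_photon = hc/λ = 7.8076 eV
KE_max = E_photon - φ = 7.8076 - 4.99 = 2.8176 eV

Since eV_s = KE_max:
V_s = KE_max/e = 2.8176 V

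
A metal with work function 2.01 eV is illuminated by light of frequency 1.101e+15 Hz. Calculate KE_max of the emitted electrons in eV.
2.5434 eV

Using Einstein's photoelectric equation: KE_max = hf - φ

First, calculate the photon energy:
E_photon = hf = (6.626×10⁻³⁴ J·s)(1.101e+15 Hz)
E_photon = 4.5534 eV

Then, the maximum kinetic energy:
KE_max = E_photon - φ = 4.5534 eV - 2.01 eV = 2.5434 eV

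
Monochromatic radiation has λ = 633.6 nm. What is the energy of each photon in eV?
1.9568 eV

Using E = hf = hc/λ:

E = hc/λ = (6.626×10⁻³⁴ J·s)(3×10⁸ m/s) / (633.6×10⁻⁹ m)
E = 1.9568 eV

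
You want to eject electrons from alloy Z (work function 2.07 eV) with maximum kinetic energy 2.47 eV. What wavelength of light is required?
273.09 nm

From Einstein's equation: KE_max = hc/λ - φ

Rearranging for λ:
hc/λ = KE_max + φ
λ = hc/(KE_max + φ)

Required photon energy:
E_photon = KE_max + φ = 2.47 + 2.07 = 4.54 eV

Required wavelength:
λ = hc/E_photon = (6.626×10⁻³⁴)(3×10⁸) / (4.54 × 1.602×10⁻¹⁹)
λ = 273.09 nm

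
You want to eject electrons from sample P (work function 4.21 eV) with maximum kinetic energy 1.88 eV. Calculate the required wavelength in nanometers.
203.59 nm

From Einstein's equation: KE_max = hc/λ - φ

Rearranging for λ:
hc/λ = KE_max + φ
λ = hc/(KE_max + φ)

Required photon energy:
E_photon = KE_max + φ = 1.88 + 4.21 = 6.09 eV

Required wavelength:
λ = hc/E_photon = (6.626×10⁻³⁴)(3×10⁸) / (6.09 × 1.602×10⁻¹⁹)
λ = 203.59 nm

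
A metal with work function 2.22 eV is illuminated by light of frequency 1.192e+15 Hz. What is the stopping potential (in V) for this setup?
2.7097 V

The stopping potential V_s satisfies: eV_s = KE_max

First, find KE_max using Einstein's equation:
E_photon = hf = (6.626×10⁻³⁴ J·s)(1.192e+15 Hz) = 4.9297 eV
KE_max = E_photon - φ = 4.9297 - 2.22 = 2.7097 eV

Since eV_s = KE_max:
V_s = KE_max/e = 2.7097 V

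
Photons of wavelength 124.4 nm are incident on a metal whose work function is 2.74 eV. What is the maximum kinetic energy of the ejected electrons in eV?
7.2266 eV

Using Einstein's photoelectric equation: KE_max = hf - φ = hc/λ - φ

First, calculate the photon energy:
E_photon = hc/λ = (6.626×10⁻³⁴ J·s)(3×10⁸ m/s) / (124.4×10⁻⁹ m)
E_photon = 9.9666 eV

Then, the maximum kinetic energy:
KE_max = E_photon - φ = 9.9666 eV - 2.74 eV = 7.2266 eV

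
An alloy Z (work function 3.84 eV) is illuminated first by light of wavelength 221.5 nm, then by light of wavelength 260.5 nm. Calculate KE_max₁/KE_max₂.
1.9114

Using Einstein's equation: KE_max = hc/λ - φ

For λ₁ = 221.5 nm:
E₁ = hc/λ₁ = 5.5975 eV
KE₁ = E₁ - φ = 5.5975 - 3.84 = 1.7575 eV

For λ₂ = 260.5 nm:
E₂ = hc/λ₂ = 4.7595 eV
KE₂ = E₂ - φ = 4.7595 - 3.84 = 0.9195 eV

Ratio: KE₁/KE₂ = 1.7575/0.9195 = 1.9114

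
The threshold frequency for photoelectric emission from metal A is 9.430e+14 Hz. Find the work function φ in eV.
3.90 eV

At the threshold frequency, photon energy equals work function:
φ = hf₀

Calculating:
φ = (6.626×10⁻³⁴ J·s)(9.430e+14 Hz)
φ = 3.90 eV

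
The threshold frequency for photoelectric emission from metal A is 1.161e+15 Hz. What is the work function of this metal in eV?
4.80 eV

At the threshold frequency, photon energy equals work function:
φ = hf₀

Calculating:
φ = (6.626×10⁻³⁴ J·s)(1.161e+15 Hz)
φ = 4.80 eV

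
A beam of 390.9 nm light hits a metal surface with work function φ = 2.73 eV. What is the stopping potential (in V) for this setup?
0.4418 V

The stopping potential V_s satisfies: eV_s = KE_max

First, find KE_max using Einstein's equation:
E_photon = hc/λ = 3.1718 eV
KE_max = E_photon - φ = 3.1718 - 2.73 = 0.4418 eV

Since eV_s = KE_max:
V_s = KE_max/e = 0.4418 V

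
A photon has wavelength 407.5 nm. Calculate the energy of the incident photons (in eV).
3.0426 eV

Using E = hf = hc/λ:

E = hc/λ = (6.626×10⁻³⁴ J·s)(3×10⁸ m/s) / (407.5×10⁻⁹ m)
E = 3.0426 eV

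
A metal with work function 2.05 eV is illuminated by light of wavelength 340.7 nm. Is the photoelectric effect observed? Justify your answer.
Yes

For photoemission, the photon energy must exceed the work function.

Photon energy: E = hc/λ = 3.6391 eV
Work function: φ = 2.05 eV

Since E_photon (3.6391 eV) > φ (2.05 eV), photoemission WILL occur.
The threshold wavelength is λ₀ = hc/φ = 604.8 nm.
Since 340.7 nm < 604.8 nm, the light has sufficient energy.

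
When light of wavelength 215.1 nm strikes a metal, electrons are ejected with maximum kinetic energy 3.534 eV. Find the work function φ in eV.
2.23 eV

From Einstein's photoelectric equation: KE_max = hf - φ = hc/λ - φ

Rearranging for φ:
φ = hc/λ - KE_max

Calculate photon energy:
E_photon = hc/λ = 5.7640 eV

Therefore:
φ = 5.7640 - 3.534 = 2.23 eV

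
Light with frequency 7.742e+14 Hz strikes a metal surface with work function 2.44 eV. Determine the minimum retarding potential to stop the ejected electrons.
0.7618 V

The stopping potential V_s satisfies: eV_s = KE_max

First, find KE_max using Einstein's equation:
E_photon = hf = (6.626×10⁻³⁴ J·s)(7.742e+14 Hz) = 3.2018 eV
KE_max = E_photon - φ = 3.2018 - 2.44 = 0.7618 eV

Since eV_s = KE_max:
V_s = KE_max/e = 0.7618 V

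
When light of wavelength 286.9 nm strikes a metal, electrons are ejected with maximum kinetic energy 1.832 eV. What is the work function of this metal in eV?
2.49 eV

From Einstein's photoelectric equation: KE_max = hf - φ = hc/λ - φ

Rearranging for φ:
φ = hc/λ - KE_max

Calculate photon energy:
E_photon = hc/λ = 4.3215 eV

Therefore:
φ = 4.3215 - 1.832 = 2.49 eV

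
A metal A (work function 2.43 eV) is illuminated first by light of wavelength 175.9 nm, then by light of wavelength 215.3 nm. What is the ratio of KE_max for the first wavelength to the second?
1.3875

Using Einstein's equation: KE_max = hc/λ - φ

For λ₁ = 175.9 nm:
E₁ = hc/λ₁ = 7.0486 eV
KE₁ = E₁ - φ = 7.0486 - 2.43 = 4.6186 eV

For λ₂ = 215.3 nm:
E₂ = hc/λ₂ = 5.7587 eV
KE₂ = E₂ - φ = 5.7587 - 2.43 = 3.3287 eV

Ratio: KE₁/KE₂ = 4.6186/3.3287 = 1.3875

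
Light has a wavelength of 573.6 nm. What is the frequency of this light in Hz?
5.2265e+14 Hz

Using the wave equation: c = fλ

Solving for frequency:
f = c/λ = (3×10⁸ m/s) / (573.6×10⁻⁹ m)
f = 5.2265e+14 Hz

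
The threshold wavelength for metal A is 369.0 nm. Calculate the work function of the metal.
3.36 eV

At the threshold wavelength, photon energy equals work function:
φ = hc/λ₀

Calculating:
φ = (6.626×10⁻³⁴ J·s)(3×10⁸ m/s) / (369.0×10⁻⁹ m)
φ = 3.36 eV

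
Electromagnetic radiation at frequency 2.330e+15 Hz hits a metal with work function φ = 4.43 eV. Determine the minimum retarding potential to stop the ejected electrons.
5.2061 V

The stopping potential V_s satisfies: eV_s = KE_max

First, find KE_max using Einstein's equation:
E_photon = hf = (6.626×10⁻³⁴ J·s)(2.330e+15 Hz) = 9.6361 eV
KE_max = E_photon - φ = 9.6361 - 4.43 = 5.2061 eV

Since eV_s = KE_max:
V_s = KE_max/e = 5.2061 V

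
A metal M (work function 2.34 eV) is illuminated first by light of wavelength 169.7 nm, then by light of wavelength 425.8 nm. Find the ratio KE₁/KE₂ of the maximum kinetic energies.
8.6851

Using Einstein's equation: KE_max = hc/λ - φ

For λ₁ = 169.7 nm:
E₁ = hc/λ₁ = 7.3061 eV
KE₁ = E₁ - φ = 7.3061 - 2.34 = 4.9661 eV

For λ₂ = 425.8 nm:
E₂ = hc/λ₂ = 2.9118 eV
KE₂ = E₂ - φ = 2.9118 - 2.34 = 0.5718 eV

Ratio: KE₁/KE₂ = 4.9661/0.5718 = 8.6851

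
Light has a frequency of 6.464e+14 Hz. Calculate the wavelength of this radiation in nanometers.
463.79 nm

Using the wave equation: c = fλ

Solving for wavelength:
λ = c/f = (3×10⁸ m/s) / (6.464e+14 Hz)
λ = 463.79 nm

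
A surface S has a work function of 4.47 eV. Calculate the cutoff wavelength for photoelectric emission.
277.37 nm

The threshold wavelength is when the photon energy equals the work function:
hc/λ₀ = φ

Solving for λ₀:
λ₀ = hc/φ = (6.626×10⁻³⁴ J·s)(3×10⁸ m/s) / (4.47 eV × 1.602×10⁻¹⁹ J/eV)
λ₀ = 277.37 nm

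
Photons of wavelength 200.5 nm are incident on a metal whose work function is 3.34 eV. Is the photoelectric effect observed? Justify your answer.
Yes

For photoemission, the photon energy must exceed the work function.

Photon energy: E = hc/λ = 6.1838 eV
Work function: φ = 3.34 eV

Since E_photon (6.1838 eV) > φ (3.34 eV), photoemission WILL occur.
The threshold wavelength is λ₀ = hc/φ = 371.2 nm.
Since 200.5 nm < 371.2 nm, the light has sufficient energy.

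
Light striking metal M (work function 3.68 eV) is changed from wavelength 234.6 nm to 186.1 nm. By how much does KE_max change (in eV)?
1.3773 eV

Using Einstein's equation: KE_max = hc/λ - φ

For λ₁ = 234.6 nm:
KE₁ = hc/λ₁ - φ = 5.2849 - 3.68 = 1.6049 eV

For λ₂ = 186.1 nm:
KE₂ = hc/λ₂ - φ = 6.6622 - 3.68 = 2.9822 eV

Change in KE:
ΔKE = KE₂ - KE₁ = 2.9822 - 1.6049 = 1.3773 eV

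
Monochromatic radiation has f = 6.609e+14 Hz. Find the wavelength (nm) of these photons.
453.61 nm

Using the wave equation: c = fλ

Solving for wavelength:
λ = c/f = (3×10⁸ m/s) / (6.609e+14 Hz)
λ = 453.61 nm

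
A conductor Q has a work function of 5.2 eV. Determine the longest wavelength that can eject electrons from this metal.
238.43 nm

The threshold wavelength is when the photon energy equals the work function:
hc/λ₀ = φ

Solving for λ₀:
λ₀ = hc/φ = (6.626×10⁻³⁴ J·s)(3×10⁸ m/s) / (5.2 eV × 1.602×10⁻¹⁹ J/eV)
λ₀ = 238.43 nm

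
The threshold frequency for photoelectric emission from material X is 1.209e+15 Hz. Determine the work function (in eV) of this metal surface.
5.00 eV

At the threshold frequency, photon energy equals work function:
φ = hf₀

Calculating:
φ = (6.626×10⁻³⁴ J·s)(1.209e+15 Hz)
φ = 5.00 eV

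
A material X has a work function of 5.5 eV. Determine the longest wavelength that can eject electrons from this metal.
225.43 nm

The threshold wavelength is when the photon energy equals the work function:
hc/λ₀ = φ

Solving for λ₀:
λ₀ = hc/φ = (6.626×10⁻³⁴ J·s)(3×10⁸ m/s) / (5.5 eV × 1.602×10⁻¹⁹ J/eV)
λ₀ = 225.43 nm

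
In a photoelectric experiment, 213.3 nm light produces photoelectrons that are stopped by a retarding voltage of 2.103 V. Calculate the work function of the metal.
3.71 eV

The stopping potential gives the maximum kinetic energy: KE_max = eV_s = 2.103 eV

From Einstein's photoelectric equation: KE_max = hc/λ - φ
Rearranging: φ = hc/λ - KE_max

Calculate photon energy:
E_photon = hc/λ = (6.626×10⁻³⁴ J·s)(3×10⁸ m/s) / (213.3×10⁻⁹ m) = 5.8127 eV

Therefore:
φ = 5.8127 - 2.103 = 3.71 eV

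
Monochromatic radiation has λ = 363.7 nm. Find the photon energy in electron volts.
3.4090 eV

Using E = hf = hc/λ:

E = hc/λ = (6.626×10⁻³⁴ J·s)(3×10⁸ m/s) / (363.7×10⁻⁹ m)
E = 3.4090 eV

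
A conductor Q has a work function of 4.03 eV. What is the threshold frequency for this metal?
9.7445e+14 Hz

The threshold frequency is when the photon energy equals the work function:
hf₀ = φ

Solving for f₀:
f₀ = φ/h = (4.03 eV × 1.602×10⁻¹⁹ J/eV) / (6.626×10⁻³⁴ J·s)
f₀ = 9.7445e+14 Hz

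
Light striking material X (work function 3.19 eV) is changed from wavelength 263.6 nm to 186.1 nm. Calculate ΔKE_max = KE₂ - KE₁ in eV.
1.9587 eV

Using Einstein's equation: KE_max = hc/λ - φ

For λ₁ = 263.6 nm:
KE₁ = hc/λ₁ - φ = 4.7035 - 3.19 = 1.5135 eV

For λ₂ = 186.1 nm:
KE₂ = hc/λ₂ - φ = 6.6622 - 3.19 = 3.4722 eV

Change in KE:
ΔKE = KE₂ - KE₁ = 3.4722 - 1.5135 = 1.9587 eV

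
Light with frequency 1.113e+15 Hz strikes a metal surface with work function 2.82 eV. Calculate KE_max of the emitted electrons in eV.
1.7830 eV

Using Einstein's photoelectric equation: KE_max = hf - φ

First, calculate the photon energy:
E_photon = hf = (6.626×10⁻³⁴ J·s)(1.113e+15 Hz)
E_photon = 4.6030 eV

Then, the maximum kinetic energy:
KE_max = E_photon - φ = 4.6030 eV - 2.82 eV = 1.7830 eV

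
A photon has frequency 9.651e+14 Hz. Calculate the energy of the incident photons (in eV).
3.9913 eV

Using E = hf:

E = hf = (6.626×10⁻³⁴ J·s)(9.651e+14 Hz)
E = 3.9913 eV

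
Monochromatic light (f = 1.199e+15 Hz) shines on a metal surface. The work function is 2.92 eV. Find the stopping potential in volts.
2.0387 V

The stopping potential V_s satisfies: eV_s = KE_max

First, find KE_max using Einstein's equation:
E_photon = hf = (6.626×10⁻³⁴ J·s)(1.199e+15 Hz) = 4.9587 eV
KE_max = E_photon - φ = 4.9587 - 2.92 = 2.0387 eV

Since eV_s = KE_max:
V_s = KE_max/e = 2.0387 V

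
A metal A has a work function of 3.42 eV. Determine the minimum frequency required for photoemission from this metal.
8.2695e+14 Hz

The threshold frequency is when the photon energy equals the work function:
hf₀ = φ

Solving for f₀:
f₀ = φ/h = (3.42 eV × 1.602×10⁻¹⁹ J/eV) / (6.626×10⁻³⁴ J·s)
f₀ = 8.2695e+14 Hz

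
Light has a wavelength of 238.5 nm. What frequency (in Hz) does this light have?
1.2570e+15 Hz

Using the wave equation: c = fλ

Solving for frequency:
f = c/λ = (3×10⁸ m/s) / (238.5×10⁻⁹ m)
f = 1.2570e+15 Hz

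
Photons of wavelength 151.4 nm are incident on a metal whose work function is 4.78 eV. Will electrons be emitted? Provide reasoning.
Yes

For photoemission, the photon energy must exceed the work function.

Photon energy: E = hc/λ = 8.1892 eV
Work function: φ = 4.78 eV

Since E_photon (8.1892 eV) > φ (4.78 eV), photoemission WILL occur.
The threshold wavelength is λ₀ = hc/φ = 259.4 nm.
Since 151.4 nm < 259.4 nm, the light has sufficient energy.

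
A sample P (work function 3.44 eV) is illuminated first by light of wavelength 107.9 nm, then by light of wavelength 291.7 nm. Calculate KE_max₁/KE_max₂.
9.9342

Using Einstein's equation: KE_max = hc/λ - φ

For λ₁ = 107.9 nm:
E₁ = hc/λ₁ = 11.4907 eV
KE₁ = E₁ - φ = 11.4907 - 3.44 = 8.0507 eV

For λ₂ = 291.7 nm:
E₂ = hc/λ₂ = 4.2504 eV
KE₂ = E₂ - φ = 4.2504 - 3.44 = 0.8104 eV

Ratio: KE₁/KE₂ = 8.0507/0.8104 = 9.9342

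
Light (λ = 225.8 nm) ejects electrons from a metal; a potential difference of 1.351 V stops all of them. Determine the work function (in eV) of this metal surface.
4.14 eV

The stopping potential gives the maximum kinetic energy: KE_max = eV_s = 1.351 eV

From Einstein's photoelectric equation: KE_max = hc/λ - φ
Rearranging: φ = hc/λ - KE_max

Calculate photon energy:
E_photon = hc/λ = (6.626×10⁻³⁴ J·s)(3×10⁸ m/s) / (225.8×10⁻⁹ m) = 5.4909 eV

Therefore:
φ = 5.4909 - 1.351 = 4.14 eV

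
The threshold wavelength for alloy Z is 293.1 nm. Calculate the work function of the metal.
4.23 eV

At the threshold wavelength, photon energy equals work function:
φ = hc/λ₀

Calculating:
φ = (6.626×10⁻³⁴ J·s)(3×10⁸ m/s) / (293.1×10⁻⁹ m)
φ = 4.23 eV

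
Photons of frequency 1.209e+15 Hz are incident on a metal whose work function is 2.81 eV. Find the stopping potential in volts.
2.1900 V

The stopping potential V_s satisfies: eV_s = KE_max

First, find KE_max using Einstein's equation:
E_photon = hf = (6.626×10⁻³⁴ J·s)(1.209e+15 Hz) = 5.0000 eV
KE_max = E_photon - φ = 5.0000 - 2.81 = 2.1900 eV

Since eV_s = KE_max:
V_s = KE_max/e = 2.1900 V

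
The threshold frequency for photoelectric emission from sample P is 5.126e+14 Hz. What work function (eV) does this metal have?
2.12 eV

At the threshold frequency, photon energy equals work function:
φ = hf₀

Calculating:
φ = (6.626×10⁻³⁴ J·s)(5.126e+14 Hz)
φ = 2.12 eV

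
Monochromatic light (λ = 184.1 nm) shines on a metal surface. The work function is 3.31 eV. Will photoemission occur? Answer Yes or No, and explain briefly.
Yes

For photoemission, the photon energy must exceed the work function.

Photon energy: E = hc/λ = 6.7346 eV
Work function: φ = 3.31 eV

Since E_photon (6.7346 eV) > φ (3.31 eV), photoemission WILL occur.
The threshold wavelength is λ₀ = hc/φ = 374.6 nm.
Since 184.1 nm < 374.6 nm, the light has sufficient energy.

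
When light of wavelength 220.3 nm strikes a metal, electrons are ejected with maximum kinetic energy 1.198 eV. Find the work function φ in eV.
4.43 eV

From Einstein's photoelectric equation: KE_max = hf - φ = hc/λ - φ

Rearranging for φ:
φ = hc/λ - KE_max

Calculate photon energy:
E_photon = hc/λ = 5.6280 eV

Therefore:
φ = 5.6280 - 1.198 = 4.43 eV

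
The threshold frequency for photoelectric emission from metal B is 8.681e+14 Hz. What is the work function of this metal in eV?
3.59 eV

At the threshold frequency, photon energy equals work function:
φ = hf₀

Calculating:
φ = (6.626×10⁻³⁴ J·s)(8.681e+14 Hz)
φ = 3.59 eV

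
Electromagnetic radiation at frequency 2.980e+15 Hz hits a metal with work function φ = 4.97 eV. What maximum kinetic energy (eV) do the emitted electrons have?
7.3543 eV

Using Einstein's photoelectric equation: KE_max = hf - φ

First, calculate the photon energy:
E_photon = hf = (6.626×10⁻³⁴ J·s)(2.980e+15 Hz)
E_photon = 12.3243 eV

Then, the maximum kinetic energy:
KE_max = E_photon - φ = 12.3243 eV - 4.97 eV = 7.3543 eV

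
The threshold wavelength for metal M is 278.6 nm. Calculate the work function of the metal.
4.45 eV

At the threshold wavelength, photon energy equals work function:
φ = hc/λ₀

Calculating:
φ = (6.626×10⁻³⁴ J·s)(3×10⁸ m/s) / (278.6×10⁻⁹ m)
φ = 4.45 eV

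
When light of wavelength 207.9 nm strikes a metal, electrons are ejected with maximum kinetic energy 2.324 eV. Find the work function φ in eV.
3.64 eV

From Einstein's photoelectric equation: KE_max = hf - φ = hc/λ - φ

Rearranging for φ:
φ = hc/λ - KE_max

Calculate photon energy:
E_photon = hc/λ = 5.9636 eV

Therefore:
φ = 5.9636 - 2.324 = 3.64 eV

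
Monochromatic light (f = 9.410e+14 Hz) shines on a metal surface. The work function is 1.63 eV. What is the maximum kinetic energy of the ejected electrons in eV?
2.2617 eV

Using Einstein's photoelectric equation: KE_max = hf - φ

First, calculate the photon energy:
E_photon = hf = (6.626×10⁻³⁴ J·s)(9.410e+14 Hz)
E_photon = 3.8917 eV

Then, the maximum kinetic energy:
KE_max = E_photon - φ = 3.8917 eV - 1.63 eV = 2.2617 eV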